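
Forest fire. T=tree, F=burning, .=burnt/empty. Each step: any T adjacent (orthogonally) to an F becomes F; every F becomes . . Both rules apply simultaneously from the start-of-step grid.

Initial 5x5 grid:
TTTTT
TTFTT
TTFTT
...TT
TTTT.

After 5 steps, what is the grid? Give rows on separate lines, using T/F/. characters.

Step 1: 5 trees catch fire, 2 burn out
  TTFTT
  TF.FT
  TF.FT
  ...TT
  TTTT.
Step 2: 7 trees catch fire, 5 burn out
  TF.FT
  F...F
  F...F
  ...FT
  TTTT.
Step 3: 4 trees catch fire, 7 burn out
  F...F
  .....
  .....
  ....F
  TTTF.
Step 4: 1 trees catch fire, 4 burn out
  .....
  .....
  .....
  .....
  TTF..
Step 5: 1 trees catch fire, 1 burn out
  .....
  .....
  .....
  .....
  TF...

.....
.....
.....
.....
TF...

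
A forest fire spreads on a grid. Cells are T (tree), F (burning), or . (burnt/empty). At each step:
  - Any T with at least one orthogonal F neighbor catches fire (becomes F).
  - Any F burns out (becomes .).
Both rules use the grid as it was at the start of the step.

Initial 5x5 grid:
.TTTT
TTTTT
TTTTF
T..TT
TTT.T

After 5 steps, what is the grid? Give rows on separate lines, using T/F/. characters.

Step 1: 3 trees catch fire, 1 burn out
  .TTTT
  TTTTF
  TTTF.
  T..TF
  TTT.T
Step 2: 5 trees catch fire, 3 burn out
  .TTTF
  TTTF.
  TTF..
  T..F.
  TTT.F
Step 3: 3 trees catch fire, 5 burn out
  .TTF.
  TTF..
  TF...
  T....
  TTT..
Step 4: 3 trees catch fire, 3 burn out
  .TF..
  TF...
  F....
  T....
  TTT..
Step 5: 3 trees catch fire, 3 burn out
  .F...
  F....
  .....
  F....
  TTT..

.F...
F....
.....
F....
TTT..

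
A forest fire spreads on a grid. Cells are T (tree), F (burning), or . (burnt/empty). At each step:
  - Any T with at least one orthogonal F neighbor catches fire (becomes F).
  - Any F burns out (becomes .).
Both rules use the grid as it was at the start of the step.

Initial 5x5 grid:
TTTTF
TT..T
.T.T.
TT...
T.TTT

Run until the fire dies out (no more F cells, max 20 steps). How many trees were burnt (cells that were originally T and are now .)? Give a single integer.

Step 1: +2 fires, +1 burnt (F count now 2)
Step 2: +1 fires, +2 burnt (F count now 1)
Step 3: +1 fires, +1 burnt (F count now 1)
Step 4: +2 fires, +1 burnt (F count now 2)
Step 5: +2 fires, +2 burnt (F count now 2)
Step 6: +1 fires, +2 burnt (F count now 1)
Step 7: +1 fires, +1 burnt (F count now 1)
Step 8: +1 fires, +1 burnt (F count now 1)
Step 9: +0 fires, +1 burnt (F count now 0)
Fire out after step 9
Initially T: 15, now '.': 21
Total burnt (originally-T cells now '.'): 11

Answer: 11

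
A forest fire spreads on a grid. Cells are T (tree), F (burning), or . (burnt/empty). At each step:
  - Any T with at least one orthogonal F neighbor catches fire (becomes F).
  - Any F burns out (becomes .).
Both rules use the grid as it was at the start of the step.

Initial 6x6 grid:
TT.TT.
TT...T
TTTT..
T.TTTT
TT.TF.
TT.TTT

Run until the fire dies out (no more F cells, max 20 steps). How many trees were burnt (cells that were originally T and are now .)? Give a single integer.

Answer: 21

Derivation:
Step 1: +3 fires, +1 burnt (F count now 3)
Step 2: +4 fires, +3 burnt (F count now 4)
Step 3: +2 fires, +4 burnt (F count now 2)
Step 4: +1 fires, +2 burnt (F count now 1)
Step 5: +1 fires, +1 burnt (F count now 1)
Step 6: +2 fires, +1 burnt (F count now 2)
Step 7: +3 fires, +2 burnt (F count now 3)
Step 8: +2 fires, +3 burnt (F count now 2)
Step 9: +2 fires, +2 burnt (F count now 2)
Step 10: +1 fires, +2 burnt (F count now 1)
Step 11: +0 fires, +1 burnt (F count now 0)
Fire out after step 11
Initially T: 24, now '.': 33
Total burnt (originally-T cells now '.'): 21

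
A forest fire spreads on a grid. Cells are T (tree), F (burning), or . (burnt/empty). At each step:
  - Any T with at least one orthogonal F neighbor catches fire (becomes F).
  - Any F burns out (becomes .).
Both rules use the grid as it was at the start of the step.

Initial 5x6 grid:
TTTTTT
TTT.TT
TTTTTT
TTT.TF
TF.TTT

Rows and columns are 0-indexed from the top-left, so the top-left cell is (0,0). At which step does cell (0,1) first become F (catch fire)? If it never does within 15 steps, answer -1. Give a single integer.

Step 1: cell (0,1)='T' (+5 fires, +2 burnt)
Step 2: cell (0,1)='T' (+6 fires, +5 burnt)
Step 3: cell (0,1)='T' (+7 fires, +6 burnt)
Step 4: cell (0,1)='F' (+4 fires, +7 burnt)
  -> target ignites at step 4
Step 5: cell (0,1)='.' (+3 fires, +4 burnt)
Step 6: cell (0,1)='.' (+0 fires, +3 burnt)
  fire out at step 6

4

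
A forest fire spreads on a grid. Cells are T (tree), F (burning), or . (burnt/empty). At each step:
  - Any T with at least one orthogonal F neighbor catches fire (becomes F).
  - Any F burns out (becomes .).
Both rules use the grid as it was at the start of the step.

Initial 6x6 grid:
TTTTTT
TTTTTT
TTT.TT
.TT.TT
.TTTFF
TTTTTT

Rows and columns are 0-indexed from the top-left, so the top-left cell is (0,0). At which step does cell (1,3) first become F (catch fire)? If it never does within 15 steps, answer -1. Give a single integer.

Step 1: cell (1,3)='T' (+5 fires, +2 burnt)
Step 2: cell (1,3)='T' (+4 fires, +5 burnt)
Step 3: cell (1,3)='T' (+5 fires, +4 burnt)
Step 4: cell (1,3)='F' (+6 fires, +5 burnt)
  -> target ignites at step 4
Step 5: cell (1,3)='.' (+4 fires, +6 burnt)
Step 6: cell (1,3)='.' (+3 fires, +4 burnt)
Step 7: cell (1,3)='.' (+2 fires, +3 burnt)
Step 8: cell (1,3)='.' (+1 fires, +2 burnt)
Step 9: cell (1,3)='.' (+0 fires, +1 burnt)
  fire out at step 9

4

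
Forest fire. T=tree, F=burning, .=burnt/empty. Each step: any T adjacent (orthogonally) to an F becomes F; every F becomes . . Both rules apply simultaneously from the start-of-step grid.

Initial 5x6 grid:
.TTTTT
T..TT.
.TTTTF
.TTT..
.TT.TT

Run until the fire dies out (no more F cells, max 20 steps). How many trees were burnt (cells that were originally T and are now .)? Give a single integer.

Step 1: +1 fires, +1 burnt (F count now 1)
Step 2: +2 fires, +1 burnt (F count now 2)
Step 3: +4 fires, +2 burnt (F count now 4)
Step 4: +4 fires, +4 burnt (F count now 4)
Step 5: +3 fires, +4 burnt (F count now 3)
Step 6: +2 fires, +3 burnt (F count now 2)
Step 7: +0 fires, +2 burnt (F count now 0)
Fire out after step 7
Initially T: 19, now '.': 27
Total burnt (originally-T cells now '.'): 16

Answer: 16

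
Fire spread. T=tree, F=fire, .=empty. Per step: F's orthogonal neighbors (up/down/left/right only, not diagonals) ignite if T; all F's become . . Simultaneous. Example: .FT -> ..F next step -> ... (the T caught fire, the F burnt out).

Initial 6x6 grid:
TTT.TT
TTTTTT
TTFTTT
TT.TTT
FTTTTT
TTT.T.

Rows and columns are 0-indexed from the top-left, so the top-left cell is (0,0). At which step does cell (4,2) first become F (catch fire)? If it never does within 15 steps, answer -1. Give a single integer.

Step 1: cell (4,2)='T' (+6 fires, +2 burnt)
Step 2: cell (4,2)='F' (+9 fires, +6 burnt)
  -> target ignites at step 2
Step 3: cell (4,2)='.' (+7 fires, +9 burnt)
Step 4: cell (4,2)='.' (+5 fires, +7 burnt)
Step 5: cell (4,2)='.' (+3 fires, +5 burnt)
Step 6: cell (4,2)='.' (+0 fires, +3 burnt)
  fire out at step 6

2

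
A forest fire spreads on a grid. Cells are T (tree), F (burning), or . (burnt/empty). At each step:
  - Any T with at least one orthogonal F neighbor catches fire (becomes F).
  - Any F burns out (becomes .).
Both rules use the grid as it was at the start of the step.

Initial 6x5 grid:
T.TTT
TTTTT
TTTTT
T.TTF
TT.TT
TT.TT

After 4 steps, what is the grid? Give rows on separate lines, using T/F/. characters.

Step 1: 3 trees catch fire, 1 burn out
  T.TTT
  TTTTT
  TTTTF
  T.TF.
  TT.TF
  TT.TT
Step 2: 5 trees catch fire, 3 burn out
  T.TTT
  TTTTF
  TTTF.
  T.F..
  TT.F.
  TT.TF
Step 3: 4 trees catch fire, 5 burn out
  T.TTF
  TTTF.
  TTF..
  T....
  TT...
  TT.F.
Step 4: 3 trees catch fire, 4 burn out
  T.TF.
  TTF..
  TF...
  T....
  TT...
  TT...

T.TF.
TTF..
TF...
T....
TT...
TT...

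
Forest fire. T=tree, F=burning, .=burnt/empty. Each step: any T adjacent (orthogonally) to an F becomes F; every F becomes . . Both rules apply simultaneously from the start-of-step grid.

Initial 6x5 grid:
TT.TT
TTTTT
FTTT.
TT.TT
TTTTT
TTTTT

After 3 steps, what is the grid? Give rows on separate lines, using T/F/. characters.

Step 1: 3 trees catch fire, 1 burn out
  TT.TT
  FTTTT
  .FTT.
  FT.TT
  TTTTT
  TTTTT
Step 2: 5 trees catch fire, 3 burn out
  FT.TT
  .FTTT
  ..FT.
  .F.TT
  FTTTT
  TTTTT
Step 3: 5 trees catch fire, 5 burn out
  .F.TT
  ..FTT
  ...F.
  ...TT
  .FTTT
  FTTTT

.F.TT
..FTT
...F.
...TT
.FTTT
FTTTT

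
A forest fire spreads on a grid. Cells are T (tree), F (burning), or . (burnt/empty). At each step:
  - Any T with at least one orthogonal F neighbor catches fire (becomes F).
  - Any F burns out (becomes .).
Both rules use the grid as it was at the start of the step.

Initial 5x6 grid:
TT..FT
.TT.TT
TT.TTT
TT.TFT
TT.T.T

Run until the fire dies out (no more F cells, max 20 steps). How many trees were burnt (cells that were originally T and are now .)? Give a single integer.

Step 1: +5 fires, +2 burnt (F count now 5)
Step 2: +5 fires, +5 burnt (F count now 5)
Step 3: +0 fires, +5 burnt (F count now 0)
Fire out after step 3
Initially T: 20, now '.': 20
Total burnt (originally-T cells now '.'): 10

Answer: 10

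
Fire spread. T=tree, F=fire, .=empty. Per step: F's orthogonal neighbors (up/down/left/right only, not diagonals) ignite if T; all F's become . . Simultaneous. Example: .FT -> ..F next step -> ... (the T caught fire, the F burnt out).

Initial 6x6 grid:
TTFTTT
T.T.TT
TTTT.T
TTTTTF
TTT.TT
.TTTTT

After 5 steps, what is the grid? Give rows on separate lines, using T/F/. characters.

Step 1: 6 trees catch fire, 2 burn out
  TF.FTT
  T.F.TT
  TTTT.F
  TTTTF.
  TTT.TF
  .TTTTT
Step 2: 7 trees catch fire, 6 burn out
  F...FT
  T...TF
  TTFT..
  TTTF..
  TTT.F.
  .TTTTF
Step 3: 7 trees catch fire, 7 burn out
  .....F
  F...F.
  TF.F..
  TTF...
  TTT...
  .TTTF.
Step 4: 4 trees catch fire, 7 burn out
  ......
  ......
  F.....
  TF....
  TTF...
  .TTF..
Step 5: 3 trees catch fire, 4 burn out
  ......
  ......
  ......
  F.....
  TF....
  .TF...

......
......
......
F.....
TF....
.TF...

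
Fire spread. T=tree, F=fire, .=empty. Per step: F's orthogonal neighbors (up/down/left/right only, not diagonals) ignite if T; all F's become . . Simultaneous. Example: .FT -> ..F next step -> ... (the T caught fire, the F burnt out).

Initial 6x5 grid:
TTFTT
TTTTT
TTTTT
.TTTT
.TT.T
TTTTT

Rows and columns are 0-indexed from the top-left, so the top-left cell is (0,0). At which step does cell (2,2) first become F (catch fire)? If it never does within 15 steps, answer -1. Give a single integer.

Step 1: cell (2,2)='T' (+3 fires, +1 burnt)
Step 2: cell (2,2)='F' (+5 fires, +3 burnt)
  -> target ignites at step 2
Step 3: cell (2,2)='.' (+5 fires, +5 burnt)
Step 4: cell (2,2)='.' (+5 fires, +5 burnt)
Step 5: cell (2,2)='.' (+3 fires, +5 burnt)
Step 6: cell (2,2)='.' (+3 fires, +3 burnt)
Step 7: cell (2,2)='.' (+2 fires, +3 burnt)
Step 8: cell (2,2)='.' (+0 fires, +2 burnt)
  fire out at step 8

2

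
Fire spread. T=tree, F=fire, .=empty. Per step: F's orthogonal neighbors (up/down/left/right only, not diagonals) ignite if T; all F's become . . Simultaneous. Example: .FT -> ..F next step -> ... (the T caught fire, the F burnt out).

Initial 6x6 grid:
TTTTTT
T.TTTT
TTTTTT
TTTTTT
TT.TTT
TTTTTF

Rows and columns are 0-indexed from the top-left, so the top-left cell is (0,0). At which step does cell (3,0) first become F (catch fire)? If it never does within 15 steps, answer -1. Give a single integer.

Step 1: cell (3,0)='T' (+2 fires, +1 burnt)
Step 2: cell (3,0)='T' (+3 fires, +2 burnt)
Step 3: cell (3,0)='T' (+4 fires, +3 burnt)
Step 4: cell (3,0)='T' (+4 fires, +4 burnt)
Step 5: cell (3,0)='T' (+6 fires, +4 burnt)
Step 6: cell (3,0)='T' (+5 fires, +6 burnt)
Step 7: cell (3,0)='F' (+4 fires, +5 burnt)
  -> target ignites at step 7
Step 8: cell (3,0)='.' (+2 fires, +4 burnt)
Step 9: cell (3,0)='.' (+2 fires, +2 burnt)
Step 10: cell (3,0)='.' (+1 fires, +2 burnt)
Step 11: cell (3,0)='.' (+0 fires, +1 burnt)
  fire out at step 11

7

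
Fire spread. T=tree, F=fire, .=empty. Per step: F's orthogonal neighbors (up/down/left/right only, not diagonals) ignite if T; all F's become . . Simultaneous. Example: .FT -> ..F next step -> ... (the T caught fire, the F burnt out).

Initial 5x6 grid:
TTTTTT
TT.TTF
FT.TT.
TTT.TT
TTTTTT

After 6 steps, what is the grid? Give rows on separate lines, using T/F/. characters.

Step 1: 5 trees catch fire, 2 burn out
  TTTTTF
  FT.TF.
  .F.TT.
  FTT.TT
  TTTTTT
Step 2: 7 trees catch fire, 5 burn out
  FTTTF.
  .F.F..
  ...TF.
  .FT.TT
  FTTTTT
Step 3: 6 trees catch fire, 7 burn out
  .FTF..
  ......
  ...F..
  ..F.FT
  .FTTTT
Step 4: 4 trees catch fire, 6 burn out
  ..F...
  ......
  ......
  .....F
  ..FTFT
Step 5: 2 trees catch fire, 4 burn out
  ......
  ......
  ......
  ......
  ...F.F
Step 6: 0 trees catch fire, 2 burn out
  ......
  ......
  ......
  ......
  ......

......
......
......
......
......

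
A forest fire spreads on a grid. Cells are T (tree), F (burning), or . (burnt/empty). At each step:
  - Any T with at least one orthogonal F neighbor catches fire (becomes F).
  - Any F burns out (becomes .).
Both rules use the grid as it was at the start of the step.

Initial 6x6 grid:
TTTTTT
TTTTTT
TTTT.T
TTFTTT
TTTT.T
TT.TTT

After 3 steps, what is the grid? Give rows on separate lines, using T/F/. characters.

Step 1: 4 trees catch fire, 1 burn out
  TTTTTT
  TTTTTT
  TTFT.T
  TF.FTT
  TTFT.T
  TT.TTT
Step 2: 7 trees catch fire, 4 burn out
  TTTTTT
  TTFTTT
  TF.F.T
  F...FT
  TF.F.T
  TT.TTT
Step 3: 8 trees catch fire, 7 burn out
  TTFTTT
  TF.FTT
  F....T
  .....F
  F....T
  TF.FTT

TTFTTT
TF.FTT
F....T
.....F
F....T
TF.FTT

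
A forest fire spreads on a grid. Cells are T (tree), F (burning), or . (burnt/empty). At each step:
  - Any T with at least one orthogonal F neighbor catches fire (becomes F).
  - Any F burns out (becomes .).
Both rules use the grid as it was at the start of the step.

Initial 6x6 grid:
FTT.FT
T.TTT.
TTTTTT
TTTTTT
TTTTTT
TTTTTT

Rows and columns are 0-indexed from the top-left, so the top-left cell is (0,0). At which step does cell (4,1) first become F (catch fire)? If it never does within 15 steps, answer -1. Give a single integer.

Step 1: cell (4,1)='T' (+4 fires, +2 burnt)
Step 2: cell (4,1)='T' (+4 fires, +4 burnt)
Step 3: cell (4,1)='T' (+6 fires, +4 burnt)
Step 4: cell (4,1)='T' (+6 fires, +6 burnt)
Step 5: cell (4,1)='F' (+6 fires, +6 burnt)
  -> target ignites at step 5
Step 6: cell (4,1)='.' (+4 fires, +6 burnt)
Step 7: cell (4,1)='.' (+1 fires, +4 burnt)
Step 8: cell (4,1)='.' (+0 fires, +1 burnt)
  fire out at step 8

5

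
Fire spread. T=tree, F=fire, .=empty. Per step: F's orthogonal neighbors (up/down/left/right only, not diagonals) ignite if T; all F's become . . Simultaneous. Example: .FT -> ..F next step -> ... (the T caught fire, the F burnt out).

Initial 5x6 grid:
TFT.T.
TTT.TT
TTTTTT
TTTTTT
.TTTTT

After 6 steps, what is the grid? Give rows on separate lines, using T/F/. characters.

Step 1: 3 trees catch fire, 1 burn out
  F.F.T.
  TFT.TT
  TTTTTT
  TTTTTT
  .TTTTT
Step 2: 3 trees catch fire, 3 burn out
  ....T.
  F.F.TT
  TFTTTT
  TTTTTT
  .TTTTT
Step 3: 3 trees catch fire, 3 burn out
  ....T.
  ....TT
  F.FTTT
  TFTTTT
  .TTTTT
Step 4: 4 trees catch fire, 3 burn out
  ....T.
  ....TT
  ...FTT
  F.FTTT
  .FTTTT
Step 5: 3 trees catch fire, 4 burn out
  ....T.
  ....TT
  ....FT
  ...FTT
  ..FTTT
Step 6: 4 trees catch fire, 3 burn out
  ....T.
  ....FT
  .....F
  ....FT
  ...FTT

....T.
....FT
.....F
....FT
...FTT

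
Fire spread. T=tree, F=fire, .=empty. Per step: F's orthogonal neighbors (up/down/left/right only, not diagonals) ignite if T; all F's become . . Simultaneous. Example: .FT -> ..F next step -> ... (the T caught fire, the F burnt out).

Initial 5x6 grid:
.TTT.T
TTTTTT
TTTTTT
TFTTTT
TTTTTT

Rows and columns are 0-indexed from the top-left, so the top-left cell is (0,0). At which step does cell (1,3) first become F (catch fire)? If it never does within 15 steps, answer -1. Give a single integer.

Step 1: cell (1,3)='T' (+4 fires, +1 burnt)
Step 2: cell (1,3)='T' (+6 fires, +4 burnt)
Step 3: cell (1,3)='T' (+6 fires, +6 burnt)
Step 4: cell (1,3)='F' (+5 fires, +6 burnt)
  -> target ignites at step 4
Step 5: cell (1,3)='.' (+4 fires, +5 burnt)
Step 6: cell (1,3)='.' (+1 fires, +4 burnt)
Step 7: cell (1,3)='.' (+1 fires, +1 burnt)
Step 8: cell (1,3)='.' (+0 fires, +1 burnt)
  fire out at step 8

4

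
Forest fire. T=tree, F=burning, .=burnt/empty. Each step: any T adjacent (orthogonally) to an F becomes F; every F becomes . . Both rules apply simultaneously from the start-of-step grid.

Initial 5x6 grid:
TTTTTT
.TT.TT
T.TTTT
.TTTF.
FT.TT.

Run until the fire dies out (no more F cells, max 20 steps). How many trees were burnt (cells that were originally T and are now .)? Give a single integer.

Step 1: +4 fires, +2 burnt (F count now 4)
Step 2: +6 fires, +4 burnt (F count now 6)
Step 3: +3 fires, +6 burnt (F count now 3)
Step 4: +3 fires, +3 burnt (F count now 3)
Step 5: +2 fires, +3 burnt (F count now 2)
Step 6: +1 fires, +2 burnt (F count now 1)
Step 7: +1 fires, +1 burnt (F count now 1)
Step 8: +0 fires, +1 burnt (F count now 0)
Fire out after step 8
Initially T: 21, now '.': 29
Total burnt (originally-T cells now '.'): 20

Answer: 20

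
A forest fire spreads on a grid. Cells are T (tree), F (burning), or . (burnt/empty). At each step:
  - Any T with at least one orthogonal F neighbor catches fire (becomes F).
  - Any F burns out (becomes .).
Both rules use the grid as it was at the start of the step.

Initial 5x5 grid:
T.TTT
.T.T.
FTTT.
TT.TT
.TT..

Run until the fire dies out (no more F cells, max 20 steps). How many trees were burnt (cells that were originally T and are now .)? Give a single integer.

Answer: 14

Derivation:
Step 1: +2 fires, +1 burnt (F count now 2)
Step 2: +3 fires, +2 burnt (F count now 3)
Step 3: +2 fires, +3 burnt (F count now 2)
Step 4: +3 fires, +2 burnt (F count now 3)
Step 5: +2 fires, +3 burnt (F count now 2)
Step 6: +2 fires, +2 burnt (F count now 2)
Step 7: +0 fires, +2 burnt (F count now 0)
Fire out after step 7
Initially T: 15, now '.': 24
Total burnt (originally-T cells now '.'): 14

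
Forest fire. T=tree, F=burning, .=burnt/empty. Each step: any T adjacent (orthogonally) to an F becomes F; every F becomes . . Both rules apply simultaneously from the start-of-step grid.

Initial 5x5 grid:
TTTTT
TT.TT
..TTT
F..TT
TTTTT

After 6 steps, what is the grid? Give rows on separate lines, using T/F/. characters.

Step 1: 1 trees catch fire, 1 burn out
  TTTTT
  TT.TT
  ..TTT
  ...TT
  FTTTT
Step 2: 1 trees catch fire, 1 burn out
  TTTTT
  TT.TT
  ..TTT
  ...TT
  .FTTT
Step 3: 1 trees catch fire, 1 burn out
  TTTTT
  TT.TT
  ..TTT
  ...TT
  ..FTT
Step 4: 1 trees catch fire, 1 burn out
  TTTTT
  TT.TT
  ..TTT
  ...TT
  ...FT
Step 5: 2 trees catch fire, 1 burn out
  TTTTT
  TT.TT
  ..TTT
  ...FT
  ....F
Step 6: 2 trees catch fire, 2 burn out
  TTTTT
  TT.TT
  ..TFT
  ....F
  .....

TTTTT
TT.TT
..TFT
....F
.....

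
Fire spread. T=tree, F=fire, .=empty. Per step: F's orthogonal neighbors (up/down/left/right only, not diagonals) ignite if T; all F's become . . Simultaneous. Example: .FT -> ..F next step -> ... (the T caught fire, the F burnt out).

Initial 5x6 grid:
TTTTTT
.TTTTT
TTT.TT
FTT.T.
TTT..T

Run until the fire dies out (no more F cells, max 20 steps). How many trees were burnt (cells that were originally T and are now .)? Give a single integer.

Answer: 22

Derivation:
Step 1: +3 fires, +1 burnt (F count now 3)
Step 2: +3 fires, +3 burnt (F count now 3)
Step 3: +3 fires, +3 burnt (F count now 3)
Step 4: +2 fires, +3 burnt (F count now 2)
Step 5: +3 fires, +2 burnt (F count now 3)
Step 6: +2 fires, +3 burnt (F count now 2)
Step 7: +3 fires, +2 burnt (F count now 3)
Step 8: +3 fires, +3 burnt (F count now 3)
Step 9: +0 fires, +3 burnt (F count now 0)
Fire out after step 9
Initially T: 23, now '.': 29
Total burnt (originally-T cells now '.'): 22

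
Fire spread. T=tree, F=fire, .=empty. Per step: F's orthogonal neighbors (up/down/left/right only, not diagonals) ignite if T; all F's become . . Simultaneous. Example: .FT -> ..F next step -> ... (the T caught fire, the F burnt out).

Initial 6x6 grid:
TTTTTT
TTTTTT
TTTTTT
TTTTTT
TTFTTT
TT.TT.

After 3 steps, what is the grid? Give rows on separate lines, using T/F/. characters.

Step 1: 3 trees catch fire, 1 burn out
  TTTTTT
  TTTTTT
  TTTTTT
  TTFTTT
  TF.FTT
  TT.TT.
Step 2: 7 trees catch fire, 3 burn out
  TTTTTT
  TTTTTT
  TTFTTT
  TF.FTT
  F...FT
  TF.FT.
Step 3: 8 trees catch fire, 7 burn out
  TTTTTT
  TTFTTT
  TF.FTT
  F...FT
  .....F
  F...F.

TTTTTT
TTFTTT
TF.FTT
F...FT
.....F
F...F.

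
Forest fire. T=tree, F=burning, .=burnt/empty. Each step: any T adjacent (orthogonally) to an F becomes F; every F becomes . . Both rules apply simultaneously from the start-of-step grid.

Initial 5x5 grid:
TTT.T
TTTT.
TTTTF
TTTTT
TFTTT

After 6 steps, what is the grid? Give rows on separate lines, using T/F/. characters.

Step 1: 5 trees catch fire, 2 burn out
  TTT.T
  TTTT.
  TTTF.
  TFTTF
  F.FTT
Step 2: 8 trees catch fire, 5 burn out
  TTT.T
  TTTF.
  TFF..
  F.FF.
  ...FF
Step 3: 3 trees catch fire, 8 burn out
  TTT.T
  TFF..
  F....
  .....
  .....
Step 4: 3 trees catch fire, 3 burn out
  TFF.T
  F....
  .....
  .....
  .....
Step 5: 1 trees catch fire, 3 burn out
  F...T
  .....
  .....
  .....
  .....
Step 6: 0 trees catch fire, 1 burn out
  ....T
  .....
  .....
  .....
  .....

....T
.....
.....
.....
.....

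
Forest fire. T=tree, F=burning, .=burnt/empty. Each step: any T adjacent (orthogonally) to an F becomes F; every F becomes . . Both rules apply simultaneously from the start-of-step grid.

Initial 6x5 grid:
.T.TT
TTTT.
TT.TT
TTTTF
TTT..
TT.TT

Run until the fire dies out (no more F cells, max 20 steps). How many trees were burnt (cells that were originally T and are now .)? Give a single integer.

Step 1: +2 fires, +1 burnt (F count now 2)
Step 2: +2 fires, +2 burnt (F count now 2)
Step 3: +3 fires, +2 burnt (F count now 3)
Step 4: +5 fires, +3 burnt (F count now 5)
Step 5: +5 fires, +5 burnt (F count now 5)
Step 6: +3 fires, +5 burnt (F count now 3)
Step 7: +0 fires, +3 burnt (F count now 0)
Fire out after step 7
Initially T: 22, now '.': 28
Total burnt (originally-T cells now '.'): 20

Answer: 20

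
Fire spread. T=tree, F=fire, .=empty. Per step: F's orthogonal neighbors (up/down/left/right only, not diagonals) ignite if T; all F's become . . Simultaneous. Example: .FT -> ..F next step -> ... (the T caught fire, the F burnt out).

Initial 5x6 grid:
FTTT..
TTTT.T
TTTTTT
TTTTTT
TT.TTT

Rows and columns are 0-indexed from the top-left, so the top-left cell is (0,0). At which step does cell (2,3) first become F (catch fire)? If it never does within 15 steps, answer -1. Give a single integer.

Step 1: cell (2,3)='T' (+2 fires, +1 burnt)
Step 2: cell (2,3)='T' (+3 fires, +2 burnt)
Step 3: cell (2,3)='T' (+4 fires, +3 burnt)
Step 4: cell (2,3)='T' (+4 fires, +4 burnt)
Step 5: cell (2,3)='F' (+3 fires, +4 burnt)
  -> target ignites at step 5
Step 6: cell (2,3)='.' (+2 fires, +3 burnt)
Step 7: cell (2,3)='.' (+3 fires, +2 burnt)
Step 8: cell (2,3)='.' (+3 fires, +3 burnt)
Step 9: cell (2,3)='.' (+1 fires, +3 burnt)
Step 10: cell (2,3)='.' (+0 fires, +1 burnt)
  fire out at step 10

5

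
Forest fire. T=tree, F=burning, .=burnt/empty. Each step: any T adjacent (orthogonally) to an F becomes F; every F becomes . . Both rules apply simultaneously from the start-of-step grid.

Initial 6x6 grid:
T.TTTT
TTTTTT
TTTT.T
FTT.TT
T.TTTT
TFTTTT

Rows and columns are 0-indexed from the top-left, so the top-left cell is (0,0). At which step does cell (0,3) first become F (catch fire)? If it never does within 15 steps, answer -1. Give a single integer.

Step 1: cell (0,3)='T' (+5 fires, +2 burnt)
Step 2: cell (0,3)='T' (+5 fires, +5 burnt)
Step 3: cell (0,3)='T' (+5 fires, +5 burnt)
Step 4: cell (0,3)='T' (+4 fires, +5 burnt)
Step 5: cell (0,3)='T' (+4 fires, +4 burnt)
Step 6: cell (0,3)='F' (+3 fires, +4 burnt)
  -> target ignites at step 6
Step 7: cell (0,3)='.' (+3 fires, +3 burnt)
Step 8: cell (0,3)='.' (+1 fires, +3 burnt)
Step 9: cell (0,3)='.' (+0 fires, +1 burnt)
  fire out at step 9

6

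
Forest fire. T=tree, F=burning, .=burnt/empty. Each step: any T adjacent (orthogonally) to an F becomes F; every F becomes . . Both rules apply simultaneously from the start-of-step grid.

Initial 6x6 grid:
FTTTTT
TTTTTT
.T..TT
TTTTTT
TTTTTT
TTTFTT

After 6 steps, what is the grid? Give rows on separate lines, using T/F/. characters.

Step 1: 5 trees catch fire, 2 burn out
  .FTTTT
  FTTTTT
  .T..TT
  TTTTTT
  TTTFTT
  TTF.FT
Step 2: 7 trees catch fire, 5 burn out
  ..FTTT
  .FTTTT
  .T..TT
  TTTFTT
  TTF.FT
  TF...F
Step 3: 8 trees catch fire, 7 burn out
  ...FTT
  ..FTTT
  .F..TT
  TTF.FT
  TF...F
  F.....
Step 4: 6 trees catch fire, 8 burn out
  ....FT
  ...FTT
  ....FT
  TF...F
  F.....
  ......
Step 5: 4 trees catch fire, 6 burn out
  .....F
  ....FT
  .....F
  F.....
  ......
  ......
Step 6: 1 trees catch fire, 4 burn out
  ......
  .....F
  ......
  ......
  ......
  ......

......
.....F
......
......
......
......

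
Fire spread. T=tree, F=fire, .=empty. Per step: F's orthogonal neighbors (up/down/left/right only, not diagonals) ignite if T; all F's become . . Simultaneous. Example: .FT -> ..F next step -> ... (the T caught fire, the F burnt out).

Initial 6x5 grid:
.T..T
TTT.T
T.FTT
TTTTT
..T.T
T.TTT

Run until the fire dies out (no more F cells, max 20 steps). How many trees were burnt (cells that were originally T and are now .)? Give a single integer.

Answer: 19

Derivation:
Step 1: +3 fires, +1 burnt (F count now 3)
Step 2: +5 fires, +3 burnt (F count now 5)
Step 3: +6 fires, +5 burnt (F count now 6)
Step 4: +4 fires, +6 burnt (F count now 4)
Step 5: +1 fires, +4 burnt (F count now 1)
Step 6: +0 fires, +1 burnt (F count now 0)
Fire out after step 6
Initially T: 20, now '.': 29
Total burnt (originally-T cells now '.'): 19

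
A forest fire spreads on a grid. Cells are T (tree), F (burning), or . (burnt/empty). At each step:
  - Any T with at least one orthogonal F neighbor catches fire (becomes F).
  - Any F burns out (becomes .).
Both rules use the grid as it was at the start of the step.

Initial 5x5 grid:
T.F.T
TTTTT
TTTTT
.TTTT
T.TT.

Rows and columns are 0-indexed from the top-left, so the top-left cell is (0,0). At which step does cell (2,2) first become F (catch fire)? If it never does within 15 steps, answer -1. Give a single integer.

Step 1: cell (2,2)='T' (+1 fires, +1 burnt)
Step 2: cell (2,2)='F' (+3 fires, +1 burnt)
  -> target ignites at step 2
Step 3: cell (2,2)='.' (+5 fires, +3 burnt)
Step 4: cell (2,2)='.' (+7 fires, +5 burnt)
Step 5: cell (2,2)='.' (+2 fires, +7 burnt)
Step 6: cell (2,2)='.' (+0 fires, +2 burnt)
  fire out at step 6

2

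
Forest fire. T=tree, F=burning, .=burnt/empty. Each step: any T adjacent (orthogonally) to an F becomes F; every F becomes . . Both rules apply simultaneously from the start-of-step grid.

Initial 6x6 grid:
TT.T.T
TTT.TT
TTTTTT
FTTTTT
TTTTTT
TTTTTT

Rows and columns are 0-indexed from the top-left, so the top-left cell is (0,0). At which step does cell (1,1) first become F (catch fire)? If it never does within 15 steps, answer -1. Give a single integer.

Step 1: cell (1,1)='T' (+3 fires, +1 burnt)
Step 2: cell (1,1)='T' (+5 fires, +3 burnt)
Step 3: cell (1,1)='F' (+6 fires, +5 burnt)
  -> target ignites at step 3
Step 4: cell (1,1)='.' (+6 fires, +6 burnt)
Step 5: cell (1,1)='.' (+4 fires, +6 burnt)
Step 6: cell (1,1)='.' (+4 fires, +4 burnt)
Step 7: cell (1,1)='.' (+2 fires, +4 burnt)
Step 8: cell (1,1)='.' (+1 fires, +2 burnt)
Step 9: cell (1,1)='.' (+0 fires, +1 burnt)
  fire out at step 9

3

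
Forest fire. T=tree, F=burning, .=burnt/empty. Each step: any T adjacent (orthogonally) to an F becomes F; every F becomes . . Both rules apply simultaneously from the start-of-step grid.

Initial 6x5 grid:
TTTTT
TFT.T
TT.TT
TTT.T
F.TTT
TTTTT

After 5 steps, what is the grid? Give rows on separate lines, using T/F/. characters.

Step 1: 6 trees catch fire, 2 burn out
  TFTTT
  F.F.T
  TF.TT
  FTT.T
  ..TTT
  FTTTT
Step 2: 5 trees catch fire, 6 burn out
  F.FTT
  ....T
  F..TT
  .FT.T
  ..TTT
  .FTTT
Step 3: 3 trees catch fire, 5 burn out
  ...FT
  ....T
  ...TT
  ..F.T
  ..TTT
  ..FTT
Step 4: 3 trees catch fire, 3 burn out
  ....F
  ....T
  ...TT
  ....T
  ..FTT
  ...FT
Step 5: 3 trees catch fire, 3 burn out
  .....
  ....F
  ...TT
  ....T
  ...FT
  ....F

.....
....F
...TT
....T
...FT
....F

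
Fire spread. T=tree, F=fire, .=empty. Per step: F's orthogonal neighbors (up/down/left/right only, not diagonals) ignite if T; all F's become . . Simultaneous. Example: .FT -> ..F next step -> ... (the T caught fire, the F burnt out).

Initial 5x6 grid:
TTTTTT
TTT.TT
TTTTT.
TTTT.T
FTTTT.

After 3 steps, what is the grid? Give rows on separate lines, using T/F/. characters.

Step 1: 2 trees catch fire, 1 burn out
  TTTTTT
  TTT.TT
  TTTTT.
  FTTT.T
  .FTTT.
Step 2: 3 trees catch fire, 2 burn out
  TTTTTT
  TTT.TT
  FTTTT.
  .FTT.T
  ..FTT.
Step 3: 4 trees catch fire, 3 burn out
  TTTTTT
  FTT.TT
  .FTTT.
  ..FT.T
  ...FT.

TTTTTT
FTT.TT
.FTTT.
..FT.T
...FT.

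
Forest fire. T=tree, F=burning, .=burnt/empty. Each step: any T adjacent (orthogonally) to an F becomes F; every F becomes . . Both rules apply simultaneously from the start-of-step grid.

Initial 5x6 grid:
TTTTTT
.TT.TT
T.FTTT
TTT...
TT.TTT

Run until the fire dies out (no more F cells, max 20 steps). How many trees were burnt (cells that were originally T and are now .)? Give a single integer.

Answer: 19

Derivation:
Step 1: +3 fires, +1 burnt (F count now 3)
Step 2: +4 fires, +3 burnt (F count now 4)
Step 3: +6 fires, +4 burnt (F count now 6)
Step 4: +5 fires, +6 burnt (F count now 5)
Step 5: +1 fires, +5 burnt (F count now 1)
Step 6: +0 fires, +1 burnt (F count now 0)
Fire out after step 6
Initially T: 22, now '.': 27
Total burnt (originally-T cells now '.'): 19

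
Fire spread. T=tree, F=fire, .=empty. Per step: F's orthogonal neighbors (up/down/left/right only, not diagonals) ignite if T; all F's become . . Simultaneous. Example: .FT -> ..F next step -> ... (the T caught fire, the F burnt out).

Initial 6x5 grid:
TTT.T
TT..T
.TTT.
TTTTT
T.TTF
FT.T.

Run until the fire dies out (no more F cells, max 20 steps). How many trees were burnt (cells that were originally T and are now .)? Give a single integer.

Answer: 18

Derivation:
Step 1: +4 fires, +2 burnt (F count now 4)
Step 2: +4 fires, +4 burnt (F count now 4)
Step 3: +3 fires, +4 burnt (F count now 3)
Step 4: +2 fires, +3 burnt (F count now 2)
Step 5: +1 fires, +2 burnt (F count now 1)
Step 6: +2 fires, +1 burnt (F count now 2)
Step 7: +2 fires, +2 burnt (F count now 2)
Step 8: +0 fires, +2 burnt (F count now 0)
Fire out after step 8
Initially T: 20, now '.': 28
Total burnt (originally-T cells now '.'): 18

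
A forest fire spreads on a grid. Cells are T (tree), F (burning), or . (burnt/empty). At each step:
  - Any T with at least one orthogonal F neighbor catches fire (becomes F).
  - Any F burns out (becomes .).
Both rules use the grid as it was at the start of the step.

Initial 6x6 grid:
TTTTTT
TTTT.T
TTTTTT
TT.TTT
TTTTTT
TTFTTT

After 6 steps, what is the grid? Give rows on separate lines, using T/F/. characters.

Step 1: 3 trees catch fire, 1 burn out
  TTTTTT
  TTTT.T
  TTTTTT
  TT.TTT
  TTFTTT
  TF.FTT
Step 2: 4 trees catch fire, 3 burn out
  TTTTTT
  TTTT.T
  TTTTTT
  TT.TTT
  TF.FTT
  F...FT
Step 3: 5 trees catch fire, 4 burn out
  TTTTTT
  TTTT.T
  TTTTTT
  TF.FTT
  F...FT
  .....F
Step 4: 5 trees catch fire, 5 burn out
  TTTTTT
  TTTT.T
  TFTFTT
  F...FT
  .....F
  ......
Step 5: 6 trees catch fire, 5 burn out
  TTTTTT
  TFTF.T
  F.F.FT
  .....F
  ......
  ......
Step 6: 5 trees catch fire, 6 burn out
  TFTFTT
  F.F..T
  .....F
  ......
  ......
  ......

TFTFTT
F.F..T
.....F
......
......
......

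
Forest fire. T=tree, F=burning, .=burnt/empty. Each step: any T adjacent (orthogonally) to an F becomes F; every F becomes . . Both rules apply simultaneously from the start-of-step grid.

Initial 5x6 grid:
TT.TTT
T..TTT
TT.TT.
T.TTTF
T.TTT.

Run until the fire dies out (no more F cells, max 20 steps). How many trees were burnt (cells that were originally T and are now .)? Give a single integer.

Step 1: +1 fires, +1 burnt (F count now 1)
Step 2: +3 fires, +1 burnt (F count now 3)
Step 3: +4 fires, +3 burnt (F count now 4)
Step 4: +4 fires, +4 burnt (F count now 4)
Step 5: +2 fires, +4 burnt (F count now 2)
Step 6: +0 fires, +2 burnt (F count now 0)
Fire out after step 6
Initially T: 21, now '.': 23
Total burnt (originally-T cells now '.'): 14

Answer: 14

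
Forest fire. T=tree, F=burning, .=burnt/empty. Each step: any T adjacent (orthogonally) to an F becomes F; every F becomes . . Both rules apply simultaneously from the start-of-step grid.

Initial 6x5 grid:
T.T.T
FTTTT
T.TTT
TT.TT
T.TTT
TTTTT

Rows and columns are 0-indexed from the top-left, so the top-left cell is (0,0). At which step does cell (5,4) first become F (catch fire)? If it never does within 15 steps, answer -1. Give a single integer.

Step 1: cell (5,4)='T' (+3 fires, +1 burnt)
Step 2: cell (5,4)='T' (+2 fires, +3 burnt)
Step 3: cell (5,4)='T' (+5 fires, +2 burnt)
Step 4: cell (5,4)='T' (+3 fires, +5 burnt)
Step 5: cell (5,4)='T' (+4 fires, +3 burnt)
Step 6: cell (5,4)='T' (+3 fires, +4 burnt)
Step 7: cell (5,4)='T' (+3 fires, +3 burnt)
Step 8: cell (5,4)='F' (+1 fires, +3 burnt)
  -> target ignites at step 8
Step 9: cell (5,4)='.' (+0 fires, +1 burnt)
  fire out at step 9

8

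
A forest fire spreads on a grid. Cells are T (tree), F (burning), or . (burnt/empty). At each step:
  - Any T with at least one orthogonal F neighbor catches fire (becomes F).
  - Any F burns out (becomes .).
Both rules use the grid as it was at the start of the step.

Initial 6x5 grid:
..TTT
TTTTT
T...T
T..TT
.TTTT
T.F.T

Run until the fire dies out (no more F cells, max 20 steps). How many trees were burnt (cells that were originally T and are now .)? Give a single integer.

Answer: 18

Derivation:
Step 1: +1 fires, +1 burnt (F count now 1)
Step 2: +2 fires, +1 burnt (F count now 2)
Step 3: +2 fires, +2 burnt (F count now 2)
Step 4: +2 fires, +2 burnt (F count now 2)
Step 5: +1 fires, +2 burnt (F count now 1)
Step 6: +1 fires, +1 burnt (F count now 1)
Step 7: +2 fires, +1 burnt (F count now 2)
Step 8: +2 fires, +2 burnt (F count now 2)
Step 9: +2 fires, +2 burnt (F count now 2)
Step 10: +1 fires, +2 burnt (F count now 1)
Step 11: +1 fires, +1 burnt (F count now 1)
Step 12: +1 fires, +1 burnt (F count now 1)
Step 13: +0 fires, +1 burnt (F count now 0)
Fire out after step 13
Initially T: 19, now '.': 29
Total burnt (originally-T cells now '.'): 18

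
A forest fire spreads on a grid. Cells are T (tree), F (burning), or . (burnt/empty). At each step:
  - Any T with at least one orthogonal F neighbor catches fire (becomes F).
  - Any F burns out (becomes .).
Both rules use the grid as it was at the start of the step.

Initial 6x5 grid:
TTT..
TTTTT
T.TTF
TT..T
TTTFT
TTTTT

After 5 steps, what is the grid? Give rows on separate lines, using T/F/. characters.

Step 1: 6 trees catch fire, 2 burn out
  TTT..
  TTTTF
  T.TF.
  TT..F
  TTF.F
  TTTFT
Step 2: 5 trees catch fire, 6 burn out
  TTT..
  TTTF.
  T.F..
  TT...
  TF...
  TTF.F
Step 3: 4 trees catch fire, 5 burn out
  TTT..
  TTF..
  T....
  TF...
  F....
  TF...
Step 4: 4 trees catch fire, 4 burn out
  TTF..
  TF...
  T....
  F....
  .....
  F....
Step 5: 3 trees catch fire, 4 burn out
  TF...
  F....
  F....
  .....
  .....
  .....

TF...
F....
F....
.....
.....
.....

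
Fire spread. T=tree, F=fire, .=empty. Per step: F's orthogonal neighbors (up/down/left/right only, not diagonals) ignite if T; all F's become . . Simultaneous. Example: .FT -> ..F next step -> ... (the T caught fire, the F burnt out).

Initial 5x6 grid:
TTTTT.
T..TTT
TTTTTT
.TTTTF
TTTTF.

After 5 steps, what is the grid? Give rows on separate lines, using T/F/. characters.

Step 1: 3 trees catch fire, 2 burn out
  TTTTT.
  T..TTT
  TTTTTF
  .TTTF.
  TTTF..
Step 2: 4 trees catch fire, 3 burn out
  TTTTT.
  T..TTF
  TTTTF.
  .TTF..
  TTF...
Step 3: 4 trees catch fire, 4 burn out
  TTTTT.
  T..TF.
  TTTF..
  .TF...
  TF....
Step 4: 5 trees catch fire, 4 burn out
  TTTTF.
  T..F..
  TTF...
  .F....
  F.....
Step 5: 2 trees catch fire, 5 burn out
  TTTF..
  T.....
  TF....
  ......
  ......

TTTF..
T.....
TF....
......
......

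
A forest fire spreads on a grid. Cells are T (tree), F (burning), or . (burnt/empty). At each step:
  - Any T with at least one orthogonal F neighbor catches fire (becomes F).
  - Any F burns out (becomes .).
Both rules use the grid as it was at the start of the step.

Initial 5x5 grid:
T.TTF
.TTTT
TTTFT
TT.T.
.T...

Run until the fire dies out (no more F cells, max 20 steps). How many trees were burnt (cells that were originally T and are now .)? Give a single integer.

Step 1: +6 fires, +2 burnt (F count now 6)
Step 2: +3 fires, +6 burnt (F count now 3)
Step 3: +3 fires, +3 burnt (F count now 3)
Step 4: +2 fires, +3 burnt (F count now 2)
Step 5: +0 fires, +2 burnt (F count now 0)
Fire out after step 5
Initially T: 15, now '.': 24
Total burnt (originally-T cells now '.'): 14

Answer: 14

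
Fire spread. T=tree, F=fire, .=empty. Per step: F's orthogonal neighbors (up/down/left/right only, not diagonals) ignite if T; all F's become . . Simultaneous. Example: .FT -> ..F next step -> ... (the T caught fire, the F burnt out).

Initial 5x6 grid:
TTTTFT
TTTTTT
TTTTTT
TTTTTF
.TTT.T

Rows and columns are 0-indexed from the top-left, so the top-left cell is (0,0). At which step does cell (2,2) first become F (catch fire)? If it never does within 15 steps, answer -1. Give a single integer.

Step 1: cell (2,2)='T' (+6 fires, +2 burnt)
Step 2: cell (2,2)='T' (+5 fires, +6 burnt)
Step 3: cell (2,2)='T' (+5 fires, +5 burnt)
Step 4: cell (2,2)='F' (+5 fires, +5 burnt)
  -> target ignites at step 4
Step 5: cell (2,2)='.' (+4 fires, +5 burnt)
Step 6: cell (2,2)='.' (+1 fires, +4 burnt)
Step 7: cell (2,2)='.' (+0 fires, +1 burnt)
  fire out at step 7

4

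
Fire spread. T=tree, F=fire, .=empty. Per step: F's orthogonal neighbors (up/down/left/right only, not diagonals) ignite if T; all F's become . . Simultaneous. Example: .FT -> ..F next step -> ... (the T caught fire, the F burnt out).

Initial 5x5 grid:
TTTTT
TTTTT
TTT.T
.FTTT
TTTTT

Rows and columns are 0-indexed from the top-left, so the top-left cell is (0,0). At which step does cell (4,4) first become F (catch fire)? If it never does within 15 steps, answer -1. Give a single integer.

Step 1: cell (4,4)='T' (+3 fires, +1 burnt)
Step 2: cell (4,4)='T' (+6 fires, +3 burnt)
Step 3: cell (4,4)='T' (+5 fires, +6 burnt)
Step 4: cell (4,4)='F' (+5 fires, +5 burnt)
  -> target ignites at step 4
Step 5: cell (4,4)='.' (+2 fires, +5 burnt)
Step 6: cell (4,4)='.' (+1 fires, +2 burnt)
Step 7: cell (4,4)='.' (+0 fires, +1 burnt)
  fire out at step 7

4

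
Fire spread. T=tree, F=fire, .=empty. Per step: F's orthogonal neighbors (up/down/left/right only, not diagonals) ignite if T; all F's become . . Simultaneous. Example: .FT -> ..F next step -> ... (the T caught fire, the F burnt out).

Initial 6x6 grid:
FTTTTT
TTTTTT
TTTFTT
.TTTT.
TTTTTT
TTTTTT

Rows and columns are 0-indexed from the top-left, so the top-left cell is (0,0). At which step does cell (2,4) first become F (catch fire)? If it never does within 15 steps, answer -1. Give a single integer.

Step 1: cell (2,4)='F' (+6 fires, +2 burnt)
  -> target ignites at step 1
Step 2: cell (2,4)='.' (+11 fires, +6 burnt)
Step 3: cell (2,4)='.' (+6 fires, +11 burnt)
Step 4: cell (2,4)='.' (+5 fires, +6 burnt)
Step 5: cell (2,4)='.' (+3 fires, +5 burnt)
Step 6: cell (2,4)='.' (+1 fires, +3 burnt)
Step 7: cell (2,4)='.' (+0 fires, +1 burnt)
  fire out at step 7

1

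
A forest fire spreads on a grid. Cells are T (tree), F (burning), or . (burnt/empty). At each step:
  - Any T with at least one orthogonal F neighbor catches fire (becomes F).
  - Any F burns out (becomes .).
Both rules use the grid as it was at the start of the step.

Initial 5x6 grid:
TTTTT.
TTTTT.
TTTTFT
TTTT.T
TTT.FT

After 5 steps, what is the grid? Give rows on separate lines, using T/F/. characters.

Step 1: 4 trees catch fire, 2 burn out
  TTTTT.
  TTTTF.
  TTTF.F
  TTTT.T
  TTT..F
Step 2: 5 trees catch fire, 4 burn out
  TTTTF.
  TTTF..
  TTF...
  TTTF.F
  TTT...
Step 3: 4 trees catch fire, 5 burn out
  TTTF..
  TTF...
  TF....
  TTF...
  TTT...
Step 4: 5 trees catch fire, 4 burn out
  TTF...
  TF....
  F.....
  TF....
  TTF...
Step 5: 4 trees catch fire, 5 burn out
  TF....
  F.....
  ......
  F.....
  TF....

TF....
F.....
......
F.....
TF....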